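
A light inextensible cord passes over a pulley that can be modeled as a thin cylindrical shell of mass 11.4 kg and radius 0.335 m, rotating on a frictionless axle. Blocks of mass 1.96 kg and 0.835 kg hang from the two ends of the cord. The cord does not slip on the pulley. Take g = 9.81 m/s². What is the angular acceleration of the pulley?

α ≈ 2.32 rad/s²

I = MR² = (11.4)(0.335)² = 1.279 kg·m².
Heavier block: m₁g − T₁ = m₁a. Lighter block: T₂ − m₂g = m₂a.
Pulley: (T₁ − T₂)R = Iα = I(a/R), so T₁ − T₂ = (I/R²)a = 1·M_p a = 11.40·a.
Adding the three: (m₁ − m₂)g = (m₁ + m₂ + 11.40)a, so a = (1.96 − 0.835)(9.81)/(1.96 + 0.835 + 11.40) = 0.7775 m/s².
α = a/R = 0.7775/0.335 = 2.321 rad/s².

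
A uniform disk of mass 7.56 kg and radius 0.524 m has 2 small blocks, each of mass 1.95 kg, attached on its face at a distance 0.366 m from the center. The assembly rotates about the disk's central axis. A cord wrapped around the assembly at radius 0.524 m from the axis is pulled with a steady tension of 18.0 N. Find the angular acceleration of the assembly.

I_disk = ½MR² = ½(7.56)(0.524)² = 1.038 kg·m².
I_blocks = 2·m·r² = 2(1.95)(0.366)² = 0.5224 kg·m².
Total I = 1.560 kg·m².
τ = F r = (18.0)(0.524) = 9.432 N·m.
α = τ/I = 9.432/1.560 = 6.045 rad/s².

α ≈ 6.04 rad/s²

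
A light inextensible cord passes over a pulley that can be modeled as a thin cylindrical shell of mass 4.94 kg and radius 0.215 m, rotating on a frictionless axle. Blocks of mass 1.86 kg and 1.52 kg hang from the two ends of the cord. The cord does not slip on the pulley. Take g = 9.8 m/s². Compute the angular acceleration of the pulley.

I = MR² = (4.94)(0.215)² = 0.2284 kg·m².
Heavier block: m₁g − T₁ = m₁a. Lighter block: T₂ − m₂g = m₂a.
Pulley: (T₁ − T₂)R = Iα = I(a/R), so T₁ − T₂ = (I/R²)a = 1·M_p a = 4.940·a.
Adding the three: (m₁ − m₂)g = (m₁ + m₂ + 4.940)a, so a = (1.86 − 1.52)(9.8)/(1.86 + 1.52 + 4.940) = 0.4005 m/s².
α = a/R = 0.4005/0.215 = 1.863 rad/s².

α ≈ 1.86 rad/s²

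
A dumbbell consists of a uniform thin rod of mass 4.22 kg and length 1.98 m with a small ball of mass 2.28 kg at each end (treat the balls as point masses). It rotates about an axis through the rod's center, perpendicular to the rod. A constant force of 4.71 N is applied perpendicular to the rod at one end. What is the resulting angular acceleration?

α ≈ 0.797 rad/s²

I_rod = (1/12)ML² = (1/12)(4.22)(1.98)² = 1.379 kg·m².
I_balls = 2·m·(L/2)² = 2(2.28)(0.9900)² = 4.469 kg·m².
Total I = 5.848 kg·m².
τ = F·(L/2) = (4.71)(0.990) = 4.663 N·m.
α = τ/I = 4.663/5.848 = 0.7974 rad/s².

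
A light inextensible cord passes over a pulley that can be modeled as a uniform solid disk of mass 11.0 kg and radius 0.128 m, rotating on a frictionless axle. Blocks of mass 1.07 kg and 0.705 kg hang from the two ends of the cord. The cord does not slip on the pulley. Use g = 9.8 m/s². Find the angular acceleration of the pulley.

I = ½MR² = (1/2)(11.0)(0.128)² = 0.09011 kg·m².
Heavier block: m₁g − T₁ = m₁a. Lighter block: T₂ − m₂g = m₂a.
Pulley: (T₁ − T₂)R = Iα = I(a/R), so T₁ − T₂ = (I/R²)a = (1/2)M_p a = 5.500·a.
Adding the three: (m₁ − m₂)g = (m₁ + m₂ + 5.500)a, so a = (1.07 − 0.705)(9.8)/(1.07 + 0.705 + 5.500) = 0.4917 m/s².
α = a/R = 0.4917/0.128 = 3.841 rad/s².

α ≈ 3.84 rad/s²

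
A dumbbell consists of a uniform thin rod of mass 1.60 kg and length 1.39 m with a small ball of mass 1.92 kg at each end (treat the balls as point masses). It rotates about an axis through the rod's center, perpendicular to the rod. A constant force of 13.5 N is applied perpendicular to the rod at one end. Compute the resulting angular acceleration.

I_rod = (1/12)ML² = (1/12)(1.60)(1.39)² = 0.2576 kg·m².
I_balls = 2·m·(L/2)² = 2(1.92)(0.6950)² = 1.855 kg·m².
Total I = 2.112 kg·m².
τ = F·(L/2) = (13.5)(0.695) = 9.382 N·m.
α = τ/I = 9.382/2.112 = 4.442 rad/s².

α ≈ 4.44 rad/s²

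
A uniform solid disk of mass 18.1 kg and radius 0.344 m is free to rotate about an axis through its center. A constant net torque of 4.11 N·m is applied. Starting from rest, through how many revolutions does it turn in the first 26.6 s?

I = ½MR² = (1/2)(18.1)(0.344)² = 1.071 kg·m².
α = τ/I = 4.11/1.071 = 3.838 rad/s².
θ = ½αt² = ½(3.838)(26.6)² = 1358 rad.
Revolutions = θ/(2π) = 216.1.

≈ 216 revolutions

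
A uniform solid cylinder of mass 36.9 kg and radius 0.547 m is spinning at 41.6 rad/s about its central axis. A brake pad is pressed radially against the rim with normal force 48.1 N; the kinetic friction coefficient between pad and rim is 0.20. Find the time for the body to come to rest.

I = ½MR² = (1/2)(36.9)(0.547)² = 5.520 kg·m².
Friction force f = μN = (0.20)(48.1) = 9.620 N at the rim; torque magnitude τ = fR = 5.262 N·m, opposing ω.
|α| = τ/I = 5.262/5.520 = 0.9532 rad/s² (deceleration).
0 = ω₀ − |α|t ⇒ t = ω₀/|α| = 41.6/0.9532 = 43.64 s.

t ≈ 43.6 s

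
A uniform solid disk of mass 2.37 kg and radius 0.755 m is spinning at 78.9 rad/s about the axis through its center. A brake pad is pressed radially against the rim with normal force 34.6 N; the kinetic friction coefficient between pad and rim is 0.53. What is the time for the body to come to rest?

t ≈ 3.85 s

I = ½MR² = (1/2)(2.37)(0.755)² = 0.6755 kg·m².
Friction force f = μN = (0.53)(34.6) = 18.34 N at the rim; torque magnitude τ = fR = 13.85 N·m, opposing ω.
|α| = τ/I = 13.85/0.6755 = 20.50 rad/s² (deceleration).
0 = ω₀ − |α|t ⇒ t = ω₀/|α| = 78.9/20.50 = 3.849 s.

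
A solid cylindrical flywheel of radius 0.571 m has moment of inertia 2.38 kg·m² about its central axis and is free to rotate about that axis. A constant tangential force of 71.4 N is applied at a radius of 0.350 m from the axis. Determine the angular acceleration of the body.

τ = F·r = (71.4)(0.350) = 24.99 N·m.
From τ = Iα: α = 24.99/2.380 = 10.50 rad/s².

α ≈ 10.5 rad/s²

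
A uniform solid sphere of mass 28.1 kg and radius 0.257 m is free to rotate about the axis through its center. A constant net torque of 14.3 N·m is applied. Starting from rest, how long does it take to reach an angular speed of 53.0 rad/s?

I = (2/5)MR² = (2/5)(28.1)(0.257)² = 0.7424 kg·m².
α = τ/I = 14.3/0.7424 = 19.26 rad/s².
ω = αt ⇒ t = ω/α = 53.0/19.26 = 2.752 s.

t ≈ 2.75 s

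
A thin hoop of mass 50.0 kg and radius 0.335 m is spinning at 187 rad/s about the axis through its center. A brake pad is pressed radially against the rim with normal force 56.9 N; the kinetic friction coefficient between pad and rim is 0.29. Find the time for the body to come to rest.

I = MR² = (50.0)(0.335)² = 5.611 kg·m².
Friction force f = μN = (0.29)(56.9) = 16.50 N at the rim; torque magnitude τ = fR = 5.528 N·m, opposing ω.
|α| = τ/I = 5.528/5.611 = 0.9851 rad/s² (deceleration).
0 = ω₀ − |α|t ⇒ t = ω₀/|α| = 187/0.9851 = 189.8 s.

t ≈ 190 s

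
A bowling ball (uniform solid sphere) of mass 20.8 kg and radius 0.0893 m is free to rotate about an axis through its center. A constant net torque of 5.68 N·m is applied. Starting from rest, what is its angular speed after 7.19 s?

ω ≈ 616 rad/s

I = (2/5)MR² = (2/5)(20.8)(0.0893)² = 0.06635 kg·m².
α = τ/I = 5.68/0.06635 = 85.61 rad/s².
ω = ω₀ + αt = 0 + (85.61)(7.19) = 615.5 rad/s.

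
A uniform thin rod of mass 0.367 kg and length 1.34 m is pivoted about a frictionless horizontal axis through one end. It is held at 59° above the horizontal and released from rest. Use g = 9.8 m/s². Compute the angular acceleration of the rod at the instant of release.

About the pivot, I = (1/3)ML² = (1/3)(0.367)(1.34)² = 0.2197 kg·m².
The weight acts at the center, a distance L/2 = 0.6700 m from the pivot; τ = Mg(L/2) cos 59° = 1.241 N·m.
α = τ/I = 1.241/0.2197 = 5.650 rad/s².

α ≈ 5.65 rad/s²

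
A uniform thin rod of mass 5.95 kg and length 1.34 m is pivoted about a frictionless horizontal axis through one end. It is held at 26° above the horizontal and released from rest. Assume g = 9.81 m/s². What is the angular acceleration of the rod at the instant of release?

About the pivot, I = (1/3)ML² = (1/3)(5.95)(1.34)² = 3.561 kg·m².
The weight acts at the center, a distance L/2 = 0.6700 m from the pivot; τ = Mg(L/2) cos 26° = 35.15 N·m.
α = τ/I = 35.15/3.561 = 9.870 rad/s².
(Equivalently α = (3g/(2L)) cos 26° = 9.870 rad/s².)

α ≈ 9.87 rad/s²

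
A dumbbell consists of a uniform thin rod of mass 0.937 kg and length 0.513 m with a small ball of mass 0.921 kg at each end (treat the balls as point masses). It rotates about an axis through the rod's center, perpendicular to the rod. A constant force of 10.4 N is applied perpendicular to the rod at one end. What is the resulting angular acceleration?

α ≈ 18.8 rad/s²

I_rod = (1/12)ML² = (1/12)(0.937)(0.513)² = 0.02055 kg·m².
I_balls = 2·m·(L/2)² = 2(0.921)(0.2565)² = 0.1212 kg·m².
Total I = 0.1417 kg·m².
τ = F·(L/2) = (10.4)(0.257) = 2.668 N·m.
α = τ/I = 2.668/0.1417 = 18.82 rad/s².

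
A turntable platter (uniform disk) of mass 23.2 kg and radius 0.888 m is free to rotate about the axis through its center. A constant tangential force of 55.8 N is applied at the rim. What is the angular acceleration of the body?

α ≈ 5.42 rad/s²

I = ½MR² = (1/2)(23.2)(0.888)² = 9.147 kg·m².
τ = F R = (55.8)(0.888) = 49.55 N·m.
Newton's second law for rotation, τ = Iα, gives α = τ/I = 49.55/9.147 = 5.417 rad/s².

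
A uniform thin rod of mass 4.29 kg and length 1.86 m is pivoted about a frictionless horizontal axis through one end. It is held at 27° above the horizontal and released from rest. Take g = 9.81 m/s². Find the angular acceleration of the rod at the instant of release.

About the pivot, I = (1/3)ML² = (1/3)(4.29)(1.86)² = 4.947 kg·m².
The weight acts at the center, a distance L/2 = 0.9300 m from the pivot; τ = Mg(L/2) cos 27° = 34.87 N·m.
α = τ/I = 34.87/4.947 = 7.049 rad/s².

α ≈ 7.05 rad/s²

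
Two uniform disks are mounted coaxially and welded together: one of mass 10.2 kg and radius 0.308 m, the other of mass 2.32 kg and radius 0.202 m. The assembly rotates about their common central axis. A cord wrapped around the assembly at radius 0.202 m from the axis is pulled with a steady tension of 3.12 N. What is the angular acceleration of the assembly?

I = ½M₁R₁² + ½M₂R₂² = ½(10.2)(0.308)² + ½(2.32)(0.202)² = 0.5311 kg·m².
τ = F r = (3.12)(0.202) = 0.6302 N·m.
α = τ/I = 0.6302/0.5311 = 1.187 rad/s².

α ≈ 1.19 rad/s²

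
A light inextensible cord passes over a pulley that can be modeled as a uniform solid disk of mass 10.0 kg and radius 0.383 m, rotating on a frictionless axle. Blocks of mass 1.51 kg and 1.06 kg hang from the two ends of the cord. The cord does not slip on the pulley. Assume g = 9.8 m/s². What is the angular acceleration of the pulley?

I = ½MR² = (1/2)(10.0)(0.383)² = 0.7334 kg·m².
Heavier block: m₁g − T₁ = m₁a. Lighter block: T₂ − m₂g = m₂a.
Pulley: (T₁ − T₂)R = Iα = I(a/R), so T₁ − T₂ = (I/R²)a = (1/2)M_p a = 5.000·a.
Adding the three: (m₁ − m₂)g = (m₁ + m₂ + 5.000)a, so a = (1.51 − 1.06)(9.8)/(1.51 + 1.06 + 5.000) = 0.5826 m/s².
α = a/R = 0.5826/0.383 = 1.521 rad/s².

α ≈ 1.52 rad/s²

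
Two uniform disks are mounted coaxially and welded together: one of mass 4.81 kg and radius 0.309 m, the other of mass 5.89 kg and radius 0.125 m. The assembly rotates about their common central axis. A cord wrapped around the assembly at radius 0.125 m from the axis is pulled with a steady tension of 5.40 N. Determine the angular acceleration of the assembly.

I = ½M₁R₁² + ½M₂R₂² = ½(4.81)(0.309)² + ½(5.89)(0.125)² = 0.2756 kg·m².
τ = F r = (5.40)(0.125) = 0.6750 N·m.
α = τ/I = 0.6750/0.2756 = 2.449 rad/s².

α ≈ 2.45 rad/s²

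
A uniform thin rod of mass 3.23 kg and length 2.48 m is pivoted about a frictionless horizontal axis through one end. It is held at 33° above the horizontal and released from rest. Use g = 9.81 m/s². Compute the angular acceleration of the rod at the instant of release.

About the pivot, I = (1/3)ML² = (1/3)(3.23)(2.48)² = 6.622 kg·m².
The weight acts at the center, a distance L/2 = 1.240 m from the pivot; τ = Mg(L/2) cos 33° = 32.95 N·m.
α = τ/I = 32.95/6.622 = 4.976 rad/s².

α ≈ 4.98 rad/s²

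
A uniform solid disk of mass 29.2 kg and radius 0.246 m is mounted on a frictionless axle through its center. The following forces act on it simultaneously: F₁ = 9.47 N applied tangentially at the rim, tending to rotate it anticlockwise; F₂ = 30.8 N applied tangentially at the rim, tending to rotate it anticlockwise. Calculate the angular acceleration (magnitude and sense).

I = ½MR² = (1/2)(29.2)(0.246)² = 0.8835 kg·m².
Taking anticlockwise as positive: τ₁ = +(9.47)(0.246) = +2.330 N·m; τ₂ = +(30.8)(0.246) = +7.577 N·m.
Net torque τ = 9.906 N·m.
α = τ/I = 9.906/0.8835 = 11.21 rad/s².

α ≈ 11.2 rad/s², anticlockwise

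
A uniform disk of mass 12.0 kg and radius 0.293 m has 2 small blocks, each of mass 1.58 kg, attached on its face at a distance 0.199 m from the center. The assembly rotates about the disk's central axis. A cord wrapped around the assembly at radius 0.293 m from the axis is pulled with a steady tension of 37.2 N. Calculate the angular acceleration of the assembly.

α ≈ 17.0 rad/s²

I_disk = ½MR² = ½(12.0)(0.293)² = 0.5151 kg·m².
I_blocks = 2·m·r² = 2(1.58)(0.199)² = 0.1251 kg·m².
Total I = 0.6402 kg·m².
τ = F r = (37.2)(0.293) = 10.90 N·m.
α = τ/I = 10.90/0.6402 = 17.02 rad/s².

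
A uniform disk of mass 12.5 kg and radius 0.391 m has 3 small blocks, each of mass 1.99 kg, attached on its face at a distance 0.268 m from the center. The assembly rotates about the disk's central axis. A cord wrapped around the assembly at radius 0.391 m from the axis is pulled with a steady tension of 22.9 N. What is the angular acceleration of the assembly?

α ≈ 6.47 rad/s²

I_disk = ½MR² = ½(12.5)(0.391)² = 0.9555 kg·m².
I_blocks = 3·m·r² = 3(1.99)(0.268)² = 0.4288 kg·m².
Total I = 1.384 kg·m².
τ = F r = (22.9)(0.391) = 8.954 N·m.
α = τ/I = 8.954/1.384 = 6.468 rad/s².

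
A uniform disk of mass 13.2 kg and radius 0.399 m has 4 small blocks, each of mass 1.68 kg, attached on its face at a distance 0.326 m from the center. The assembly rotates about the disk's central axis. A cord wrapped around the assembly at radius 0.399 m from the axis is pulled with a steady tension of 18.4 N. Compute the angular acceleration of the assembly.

α ≈ 4.16 rad/s²

I_disk = ½MR² = ½(13.2)(0.399)² = 1.051 kg·m².
I_blocks = 4·m·r² = 4(1.68)(0.326)² = 0.7142 kg·m².
Total I = 1.765 kg·m².
τ = F r = (18.4)(0.399) = 7.342 N·m.
α = τ/I = 7.342/1.765 = 4.160 rad/s².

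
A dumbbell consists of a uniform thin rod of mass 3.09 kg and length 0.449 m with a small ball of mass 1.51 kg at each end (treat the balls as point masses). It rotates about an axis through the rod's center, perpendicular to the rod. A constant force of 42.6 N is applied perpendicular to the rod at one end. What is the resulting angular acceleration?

I_rod = (1/12)ML² = (1/12)(3.09)(0.449)² = 0.05191 kg·m².
I_balls = 2·m·(L/2)² = 2(1.51)(0.2245)² = 0.1522 kg·m².
Total I = 0.2041 kg·m².
τ = F·(L/2) = (42.6)(0.225) = 9.564 N·m.
α = τ/I = 9.564/0.2041 = 46.85 rad/s².

α ≈ 46.9 rad/s²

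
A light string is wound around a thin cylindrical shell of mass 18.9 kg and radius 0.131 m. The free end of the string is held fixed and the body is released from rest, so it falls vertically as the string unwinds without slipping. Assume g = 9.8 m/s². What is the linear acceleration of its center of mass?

Translation: Mg − T = Ma. Rotation about the center: TR = Iα with I = MR².
With a = αR: T = (I/R²)a = M a, so Mg = (1 + 1.000)Ma.
a = g/(1 + 1.000) = 9.8/2.000 = 4.900 m/s².

a ≈ 4.90 m/s²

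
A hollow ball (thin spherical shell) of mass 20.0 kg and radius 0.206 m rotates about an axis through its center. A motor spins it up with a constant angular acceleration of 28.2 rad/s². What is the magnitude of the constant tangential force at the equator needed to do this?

F ≈ 77.5 N

I = (2/3)MR² = (2/3)(20.0)(0.206)² = 0.5658 kg·m².
The required torque is τ = Iα = (0.5658)(28.20) = 15.96 N·m.
A tangential force at the equator gives τ = FR, so F = τ/R = 15.96/0.206 = 77.46 N.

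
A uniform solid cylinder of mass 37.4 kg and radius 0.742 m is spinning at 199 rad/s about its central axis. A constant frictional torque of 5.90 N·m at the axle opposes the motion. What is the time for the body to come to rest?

I = ½MR² = (1/2)(37.4)(0.742)² = 10.30 kg·m².
The net torque has magnitude 5.90 N·m, opposing ω.
|α| = τ/I = 5.900/10.30 = 0.5731 rad/s² (deceleration).
0 = ω₀ − |α|t ⇒ t = ω₀/|α| = 199/0.5731 = 347.3 s.

t ≈ 347 s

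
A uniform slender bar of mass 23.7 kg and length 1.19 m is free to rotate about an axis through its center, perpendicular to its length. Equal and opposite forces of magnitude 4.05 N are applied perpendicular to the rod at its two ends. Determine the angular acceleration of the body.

I = (1/12)ML² = (1/12)(23.7)(1.19)² = 2.797 kg·m².
The couple gives τ = F·(L/2) + F·(L/2) = F L = (4.05)(1.19) = 4.819 N·m.
From τ = Iα: α = 4.819/2.797 = 1.723 rad/s².

α ≈ 1.72 rad/s²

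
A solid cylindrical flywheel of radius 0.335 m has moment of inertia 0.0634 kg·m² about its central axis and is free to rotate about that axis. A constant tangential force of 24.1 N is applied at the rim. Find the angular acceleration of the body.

α ≈ 127 rad/s²

τ = F R = (24.1)(0.335) = 8.074 N·m.
From τ = Iα: α = 8.074/0.06340 = 127.3 rad/s².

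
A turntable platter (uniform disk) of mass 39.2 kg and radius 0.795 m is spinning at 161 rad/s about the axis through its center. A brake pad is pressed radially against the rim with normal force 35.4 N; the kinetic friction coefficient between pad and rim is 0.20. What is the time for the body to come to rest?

I = ½MR² = (1/2)(39.2)(0.795)² = 12.39 kg·m².
Friction force f = μN = (0.20)(35.4) = 7.080 N at the rim; torque magnitude τ = fR = 5.629 N·m, opposing ω.
|α| = τ/I = 5.629/12.39 = 0.4544 rad/s² (deceleration).
0 = ω₀ − |α|t ⇒ t = ω₀/|α| = 161/0.4544 = 354.3 s.

t ≈ 354 s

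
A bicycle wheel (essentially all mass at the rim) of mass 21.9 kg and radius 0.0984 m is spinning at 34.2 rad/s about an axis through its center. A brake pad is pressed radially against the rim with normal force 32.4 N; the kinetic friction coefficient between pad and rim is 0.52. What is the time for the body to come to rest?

I = MR² = (21.9)(0.0984)² = 0.2120 kg·m².
Friction force f = μN = (0.52)(32.4) = 16.85 N at the rim; torque magnitude τ = fR = 1.658 N·m, opposing ω.
|α| = τ/I = 1.658/0.2120 = 7.818 rad/s² (deceleration).
0 = ω₀ − |α|t ⇒ t = ω₀/|α| = 34.2/7.818 = 4.374 s.

t ≈ 4.37 s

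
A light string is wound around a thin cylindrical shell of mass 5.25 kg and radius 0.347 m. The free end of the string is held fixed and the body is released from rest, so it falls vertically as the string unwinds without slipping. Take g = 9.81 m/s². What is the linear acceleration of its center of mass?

a ≈ 4.91 m/s²

Translation: Mg − T = Ma. Rotation about the center: TR = Iα with I = MR².
With a = αR: T = (I/R²)a = M a, so Mg = (1 + 1.000)Ma.
a = g/(1 + 1.000) = 9.81/2.000 = 4.905 m/s².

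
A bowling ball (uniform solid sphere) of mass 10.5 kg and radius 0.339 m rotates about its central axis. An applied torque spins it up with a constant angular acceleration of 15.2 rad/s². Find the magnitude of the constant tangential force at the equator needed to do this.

I = (2/5)MR² = (2/5)(10.5)(0.339)² = 0.4827 kg·m².
The required torque is τ = Iα = (0.4827)(15.20) = 7.337 N·m.
A tangential force at the equator gives τ = FR, so F = τ/R = 7.337/0.339 = 21.64 N.

F ≈ 21.6 N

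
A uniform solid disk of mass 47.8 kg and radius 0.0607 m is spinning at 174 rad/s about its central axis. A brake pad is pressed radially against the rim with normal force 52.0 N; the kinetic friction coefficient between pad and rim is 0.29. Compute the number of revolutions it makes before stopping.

≈ 232 revolutions

I = ½MR² = (1/2)(47.8)(0.0607)² = 0.08806 kg·m².
Friction force f = μN = (0.29)(52.0) = 15.08 N at the rim; torque magnitude τ = fR = 0.9154 N·m, opposing ω.
|α| = τ/I = 0.9154/0.08806 = 10.39 rad/s² (deceleration).
ω² = ω₀² − 2|α|θ with ω = 0 ⇒ θ = ω₀²/(2|α|) = 1456 rad = 231.8 rev.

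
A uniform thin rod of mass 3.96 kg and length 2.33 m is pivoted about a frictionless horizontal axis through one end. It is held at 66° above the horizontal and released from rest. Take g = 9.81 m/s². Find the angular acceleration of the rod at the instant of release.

α ≈ 2.57 rad/s²

About the pivot, I = (1/3)ML² = (1/3)(3.96)(2.33)² = 7.166 kg·m².
The weight acts at the center, a distance L/2 = 1.165 m from the pivot; τ = Mg(L/2) cos 66° = 18.41 N·m.
α = τ/I = 18.41/7.166 = 2.569 rad/s².
(Equivalently α = (3g/(2L)) cos 66° = 2.569 rad/s².)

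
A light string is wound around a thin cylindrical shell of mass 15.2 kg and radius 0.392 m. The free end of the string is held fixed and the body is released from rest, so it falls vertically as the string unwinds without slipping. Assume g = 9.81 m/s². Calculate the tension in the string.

T ≈ 74.6 N

Translation: Mg − T = Ma. Rotation about the center: TR = Iα with I = MR².
With a = αR: T = (I/R²)a = M a, so Mg = (1 + 1.000)Ma.
a = g/(1 + 1.000) = 9.81/2.000 = 4.905 m/s².
T = 1.000·M·a = (1.000)(15.2)(4.905) = 74.56 N.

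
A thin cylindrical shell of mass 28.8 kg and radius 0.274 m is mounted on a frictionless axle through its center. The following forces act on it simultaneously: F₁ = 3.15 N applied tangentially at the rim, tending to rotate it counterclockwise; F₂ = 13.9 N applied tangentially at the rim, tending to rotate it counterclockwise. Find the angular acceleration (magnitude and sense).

α ≈ 2.16 rad/s², counterclockwise

I = MR² = (28.8)(0.274)² = 2.162 kg·m².
Taking counterclockwise as positive: τ₁ = +(3.15)(0.274) = +0.8631 N·m; τ₂ = +(13.9)(0.274) = +3.809 N·m.
Net torque τ = 4.672 N·m.
α = τ/I = 4.672/2.162 = 2.161 rad/s².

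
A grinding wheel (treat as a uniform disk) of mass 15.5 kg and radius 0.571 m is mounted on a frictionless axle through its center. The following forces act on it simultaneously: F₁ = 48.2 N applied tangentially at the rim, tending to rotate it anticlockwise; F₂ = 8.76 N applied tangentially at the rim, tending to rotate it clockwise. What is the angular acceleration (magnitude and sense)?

α ≈ 8.91 rad/s², anticlockwise

I = ½MR² = (1/2)(15.5)(0.571)² = 2.527 kg·m².
Taking anticlockwise as positive: τ₁ = +(48.2)(0.571) = +27.52 N·m; τ₂ = −(8.76)(0.571) = −5.002 N·m.
Net torque τ = 22.52 N·m.
α = τ/I = 22.52/2.527 = 8.912 rad/s².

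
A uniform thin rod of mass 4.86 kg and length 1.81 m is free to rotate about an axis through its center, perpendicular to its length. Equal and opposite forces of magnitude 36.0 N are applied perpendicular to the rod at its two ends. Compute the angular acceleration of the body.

I = (1/12)ML² = (1/12)(4.86)(1.81)² = 1.327 kg·m².
The couple gives τ = F·(L/2) + F·(L/2) = F L = (36.0)(1.81) = 65.16 N·m.
Newton's second law for rotation, τ = Iα, gives α = τ/I = 65.16/1.327 = 49.11 rad/s².

α ≈ 49.1 rad/s²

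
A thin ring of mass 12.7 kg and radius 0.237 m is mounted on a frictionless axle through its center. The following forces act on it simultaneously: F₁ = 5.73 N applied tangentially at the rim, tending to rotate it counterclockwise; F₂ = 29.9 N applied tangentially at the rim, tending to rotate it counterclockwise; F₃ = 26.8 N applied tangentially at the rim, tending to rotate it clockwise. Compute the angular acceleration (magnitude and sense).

α ≈ 2.93 rad/s², counterclockwise

I = MR² = (12.7)(0.237)² = 0.7133 kg·m².
Taking counterclockwise as positive: τ₁ = +(5.73)(0.237) = +1.358 N·m; τ₂ = +(29.9)(0.237) = +7.086 N·m; τ₃ = −(26.8)(0.237) = −6.352 N·m.
Net torque τ = 2.093 N·m.
α = τ/I = 2.093/0.7133 = 2.934 rad/s².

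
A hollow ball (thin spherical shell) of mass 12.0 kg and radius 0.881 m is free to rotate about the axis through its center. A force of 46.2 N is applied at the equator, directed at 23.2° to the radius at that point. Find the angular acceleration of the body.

I = (2/3)MR² = (2/3)(12.0)(0.881)² = 6.209 kg·m².
Only the tangential component produces torque: τ = F R sinθ = (46.2)(0.881) sin 23.2° = 16.03 N·m.
Newton's second law for rotation, τ = Iα, gives α = τ/I = 16.03/6.209 = 2.582 rad/s².

α ≈ 2.58 rad/s²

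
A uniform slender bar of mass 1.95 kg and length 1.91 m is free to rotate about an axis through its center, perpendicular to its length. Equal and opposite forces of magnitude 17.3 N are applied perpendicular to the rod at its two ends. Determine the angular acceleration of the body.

α ≈ 55.7 rad/s²

I = (1/12)ML² = (1/12)(1.95)(1.91)² = 0.5928 kg·m².
The couple gives τ = F·(L/2) + F·(L/2) = F L = (17.3)(1.91) = 33.04 N·m.
Newton's second law for rotation, τ = Iα, gives α = τ/I = 33.04/0.5928 = 55.74 rad/s².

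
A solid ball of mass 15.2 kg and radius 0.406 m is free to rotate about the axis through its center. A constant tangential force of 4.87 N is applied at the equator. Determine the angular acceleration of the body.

α ≈ 1.97 rad/s²

I = (2/5)MR² = (2/5)(15.2)(0.406)² = 1.002 kg·m².
τ = F R = (4.87)(0.406) = 1.977 N·m.
From τ = Iα: α = 1.977/1.002 = 1.973 rad/s².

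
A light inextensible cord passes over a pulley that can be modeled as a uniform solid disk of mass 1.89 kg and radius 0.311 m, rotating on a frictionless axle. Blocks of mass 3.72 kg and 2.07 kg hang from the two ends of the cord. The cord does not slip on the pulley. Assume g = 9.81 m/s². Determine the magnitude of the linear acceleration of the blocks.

I = ½MR² = (1/2)(1.89)(0.311)² = 0.09140 kg·m².
Heavier block: m₁g − T₁ = m₁a. Lighter block: T₂ − m₂g = m₂a.
Pulley: (T₁ − T₂)R = Iα = I(a/R), so T₁ − T₂ = (I/R²)a = (1/2)M_p a = 0.9450·a.
Adding the three: (m₁ − m₂)g = (m₁ + m₂ + 0.9450)a, so a = (3.72 − 2.07)(9.81)/(3.72 + 2.07 + 0.9450) = 2.403 m/s².

a ≈ 2.40 m/s²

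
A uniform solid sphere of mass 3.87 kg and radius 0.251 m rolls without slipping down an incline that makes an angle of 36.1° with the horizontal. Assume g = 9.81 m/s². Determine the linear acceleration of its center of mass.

Translation along the incline: Mg sinθ − f = Ma.
Rotation about the center: fR = Iα with I = (2/5)MR². No-slip gives a = αR, so f = (I/R²)a = (2/5)M a.
Substituting: Mg sinθ = (1 + 0.4000)Ma, so a = g sinθ/(1 + 0.4000) = (9.81) sin 36.1° / 1.400 = 4.129 m/s².

a ≈ 4.13 m/s²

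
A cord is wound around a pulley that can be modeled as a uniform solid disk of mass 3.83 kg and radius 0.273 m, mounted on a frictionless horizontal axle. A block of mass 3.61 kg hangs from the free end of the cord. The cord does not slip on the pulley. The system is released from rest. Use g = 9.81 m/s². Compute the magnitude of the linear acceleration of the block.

I = ½MR² = (1/2)(3.83)(0.273)² = 0.1427 kg·m².
Block: mg − T = ma. Pulley: TR = Iα. No-slip: a = αR, so T = (I/R²)a = 1.915·a.
Then mg = (m + 1.915)a, so a = (3.61)(9.81)/(3.61 + 1.915) = 6.410 m/s².

a ≈ 6.41 m/s²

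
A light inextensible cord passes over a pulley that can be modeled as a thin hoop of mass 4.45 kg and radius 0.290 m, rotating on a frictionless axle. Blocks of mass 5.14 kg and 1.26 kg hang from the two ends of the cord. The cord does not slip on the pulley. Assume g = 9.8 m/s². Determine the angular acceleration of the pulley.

α ≈ 12.1 rad/s²

I = MR² = (4.45)(0.290)² = 0.3742 kg·m².
Heavier block: m₁g − T₁ = m₁a. Lighter block: T₂ − m₂g = m₂a.
Pulley: (T₁ − T₂)R = Iα = I(a/R), so T₁ − T₂ = (I/R²)a = 1·M_p a = 4.450·a.
Adding the three: (m₁ − m₂)g = (m₁ + m₂ + 4.450)a, so a = (5.14 − 1.26)(9.8)/(5.14 + 1.26 + 4.450) = 3.505 m/s².
α = a/R = 3.505/0.290 = 12.08 rad/s².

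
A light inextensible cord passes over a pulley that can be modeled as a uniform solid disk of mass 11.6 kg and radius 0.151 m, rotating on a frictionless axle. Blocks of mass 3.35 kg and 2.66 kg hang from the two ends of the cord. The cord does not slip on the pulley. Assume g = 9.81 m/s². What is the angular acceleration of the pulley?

α ≈ 3.80 rad/s²

I = ½MR² = (1/2)(11.6)(0.151)² = 0.1322 kg·m².
Heavier block: m₁g − T₁ = m₁a. Lighter block: T₂ − m₂g = m₂a.
Pulley: (T₁ − T₂)R = Iα = I(a/R), so T₁ − T₂ = (I/R²)a = (1/2)M_p a = 5.800·a.
Adding the three: (m₁ − m₂)g = (m₁ + m₂ + 5.800)a, so a = (3.35 − 2.66)(9.81)/(3.35 + 2.66 + 5.800) = 0.5731 m/s².
α = a/R = 0.5731/0.151 = 3.796 rad/s².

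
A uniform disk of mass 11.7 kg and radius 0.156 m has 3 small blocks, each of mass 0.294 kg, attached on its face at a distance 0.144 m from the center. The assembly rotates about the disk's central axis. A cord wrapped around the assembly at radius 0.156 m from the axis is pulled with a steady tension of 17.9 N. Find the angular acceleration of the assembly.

I_disk = ½MR² = ½(11.7)(0.156)² = 0.1424 kg·m².
I_blocks = 3·m·r² = 3(0.294)(0.144)² = 0.01829 kg·m².
Total I = 0.1607 kg·m².
τ = F r = (17.9)(0.156) = 2.792 N·m.
α = τ/I = 2.792/0.1607 = 17.38 rad/s².

α ≈ 17.4 rad/s²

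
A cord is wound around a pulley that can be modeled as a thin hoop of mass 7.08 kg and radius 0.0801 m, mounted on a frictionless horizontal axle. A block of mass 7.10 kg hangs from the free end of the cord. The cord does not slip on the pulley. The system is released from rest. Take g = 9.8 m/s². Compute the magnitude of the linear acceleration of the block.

a ≈ 4.91 m/s²

I = MR² = (7.08)(0.0801)² = 0.04543 kg·m².
Block: mg − T = ma. Pulley: TR = Iα. No-slip: a = αR, so T = (I/R²)a = 7.080·a.
Then mg = (m + 7.080)a, so a = (7.10)(9.8)/(7.10 + 7.080) = 4.907 m/s².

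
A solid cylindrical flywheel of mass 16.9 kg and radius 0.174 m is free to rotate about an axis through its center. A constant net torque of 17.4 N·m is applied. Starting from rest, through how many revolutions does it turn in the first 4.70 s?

≈ 120 revolutions

I = ½MR² = (1/2)(16.9)(0.174)² = 0.2558 kg·m².
α = τ/I = 17.4/0.2558 = 68.01 rad/s².
θ = ½αt² = ½(68.01)(4.70)² = 751.2 rad.
Revolutions = θ/(2π) = 119.6.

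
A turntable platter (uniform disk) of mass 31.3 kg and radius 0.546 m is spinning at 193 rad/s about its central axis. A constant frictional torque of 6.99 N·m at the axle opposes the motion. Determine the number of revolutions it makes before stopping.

≈ 1980 revolutions

I = ½MR² = (1/2)(31.3)(0.546)² = 4.666 kg·m².
The net torque has magnitude 6.99 N·m, opposing ω.
|α| = τ/I = 6.990/4.666 = 1.498 rad/s² (deceleration).
ω² = ω₀² − 2|α|θ with ω = 0 ⇒ θ = ω₀²/(2|α|) = 12430 rad = 1978 rev.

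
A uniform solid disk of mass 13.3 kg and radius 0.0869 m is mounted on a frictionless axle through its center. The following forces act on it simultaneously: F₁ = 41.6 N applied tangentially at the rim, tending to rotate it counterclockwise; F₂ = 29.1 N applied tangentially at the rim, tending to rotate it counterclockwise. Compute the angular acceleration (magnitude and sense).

I = ½MR² = (1/2)(13.3)(0.0869)² = 0.05022 kg·m².
Taking counterclockwise as positive: τ₁ = +(41.6)(0.0869) = +3.615 N·m; τ₂ = +(29.1)(0.0869) = +2.529 N·m.
Net torque τ = 6.144 N·m.
α = τ/I = 6.144/0.05022 = 122.3 rad/s².

α ≈ 122 rad/s², counterclockwise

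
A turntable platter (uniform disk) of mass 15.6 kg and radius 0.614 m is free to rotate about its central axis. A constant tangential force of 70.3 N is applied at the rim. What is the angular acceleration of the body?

I = ½MR² = (1/2)(15.6)(0.614)² = 2.941 kg·m².
τ = F R = (70.3)(0.614) = 43.16 N·m.
Newton's second law for rotation, τ = Iα, gives α = τ/I = 43.16/2.941 = 14.68 rad/s².

α ≈ 14.7 rad/s²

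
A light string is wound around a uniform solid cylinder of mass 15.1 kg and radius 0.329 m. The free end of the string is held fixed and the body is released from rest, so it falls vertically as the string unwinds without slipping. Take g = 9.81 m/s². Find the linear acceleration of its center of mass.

Translation: Mg − T = Ma. Rotation about the center: TR = Iα with I = ½MR².
With a = αR: T = (I/R²)a = (1/2)M a, so Mg = (1 + 0.5000)Ma.
a = g/(1 + 0.5000) = 9.81/1.500 = 6.540 m/s².

a ≈ 6.54 m/s²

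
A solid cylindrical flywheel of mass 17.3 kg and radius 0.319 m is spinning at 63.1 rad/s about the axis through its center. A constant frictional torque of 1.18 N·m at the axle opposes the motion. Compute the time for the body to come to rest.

t ≈ 47.1 s

I = ½MR² = (1/2)(17.3)(0.319)² = 0.8802 kg·m².
The net torque has magnitude 1.18 N·m, opposing ω.
|α| = τ/I = 1.180/0.8802 = 1.341 rad/s² (deceleration).
0 = ω₀ − |α|t ⇒ t = ω₀/|α| = 63.1/1.341 = 47.07 s.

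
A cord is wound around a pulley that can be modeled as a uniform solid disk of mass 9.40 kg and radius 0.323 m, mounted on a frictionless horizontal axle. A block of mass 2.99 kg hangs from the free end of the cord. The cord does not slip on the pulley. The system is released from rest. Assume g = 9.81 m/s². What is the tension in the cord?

I = ½MR² = (1/2)(9.40)(0.323)² = 0.4903 kg·m².
Block: mg − T = ma. Pulley: TR = Iα. No-slip: a = αR, so T = (I/R²)a = 4.700·a.
Then mg = (m + 4.700)a, so a = (2.99)(9.81)/(2.99 + 4.700) = 3.814 m/s².
T = 4.700·a = 17.93 N.

T ≈ 17.9 N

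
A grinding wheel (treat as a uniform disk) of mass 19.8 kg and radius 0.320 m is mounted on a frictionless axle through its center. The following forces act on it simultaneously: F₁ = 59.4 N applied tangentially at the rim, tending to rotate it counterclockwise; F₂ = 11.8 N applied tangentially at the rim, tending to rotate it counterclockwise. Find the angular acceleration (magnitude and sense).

α ≈ 22.5 rad/s², counterclockwise

I = ½MR² = (1/2)(19.8)(0.320)² = 1.014 kg·m².
Taking counterclockwise as positive: τ₁ = +(59.4)(0.320) = +19.01 N·m; τ₂ = +(11.8)(0.320) = +3.776 N·m.
Net torque τ = 22.78 N·m.
α = τ/I = 22.78/1.014 = 22.47 rad/s².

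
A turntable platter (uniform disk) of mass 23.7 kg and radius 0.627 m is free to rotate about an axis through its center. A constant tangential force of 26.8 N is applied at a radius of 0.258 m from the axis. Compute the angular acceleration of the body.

α ≈ 1.48 rad/s²

I = ½MR² = (1/2)(23.7)(0.627)² = 4.659 kg·m².
τ = F·r = (26.8)(0.258) = 6.914 N·m.
Newton's second law for rotation, τ = Iα, gives α = τ/I = 6.914/4.659 = 1.484 rad/s².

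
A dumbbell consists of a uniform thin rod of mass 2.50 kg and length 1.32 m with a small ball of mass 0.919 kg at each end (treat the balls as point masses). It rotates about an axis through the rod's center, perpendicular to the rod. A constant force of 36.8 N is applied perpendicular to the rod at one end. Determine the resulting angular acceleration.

α ≈ 20.9 rad/s²

I_rod = (1/12)ML² = (1/12)(2.50)(1.32)² = 0.3630 kg·m².
I_balls = 2·m·(L/2)² = 2(0.919)(0.6600)² = 0.8006 kg·m².
Total I = 1.164 kg·m².
τ = F·(L/2) = (36.8)(0.660) = 24.29 N·m.
α = τ/I = 24.29/1.164 = 20.87 rad/s².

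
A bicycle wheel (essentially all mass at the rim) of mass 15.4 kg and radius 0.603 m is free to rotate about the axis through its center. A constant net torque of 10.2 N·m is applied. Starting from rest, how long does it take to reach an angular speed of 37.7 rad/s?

t ≈ 20.7 s

I = MR² = (15.4)(0.603)² = 5.600 kg·m².
α = τ/I = 10.2/5.600 = 1.822 rad/s².
ω = αt ⇒ t = ω/α = 37.7/1.822 = 20.70 s.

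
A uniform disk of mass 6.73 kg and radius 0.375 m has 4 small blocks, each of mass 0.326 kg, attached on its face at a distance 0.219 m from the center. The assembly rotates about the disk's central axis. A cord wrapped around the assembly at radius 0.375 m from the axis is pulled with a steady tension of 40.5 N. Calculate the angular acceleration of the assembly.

I_disk = ½MR² = ½(6.73)(0.375)² = 0.4732 kg·m².
I_blocks = 4·m·r² = 4(0.326)(0.219)² = 0.06254 kg·m².
Total I = 0.5357 kg·m².
τ = F r = (40.5)(0.375) = 15.19 N·m.
α = τ/I = 15.19/0.5357 = 28.35 rad/s².

α ≈ 28.3 rad/s²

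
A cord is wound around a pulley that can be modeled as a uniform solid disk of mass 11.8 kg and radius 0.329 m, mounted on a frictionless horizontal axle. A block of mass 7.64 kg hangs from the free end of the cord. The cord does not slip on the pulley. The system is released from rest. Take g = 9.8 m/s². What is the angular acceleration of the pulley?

I = ½MR² = (1/2)(11.8)(0.329)² = 0.6386 kg·m².
Block: mg − T = ma. Pulley: TR = Iα. No-slip: a = αR, so T = (I/R²)a = 5.900·a.
Then mg = (m + 5.900)a, so a = (7.64)(9.8)/(7.64 + 5.900) = 5.530 m/s².
α = a/R = 5.530/0.329 = 16.81 rad/s².

α ≈ 16.8 rad/s²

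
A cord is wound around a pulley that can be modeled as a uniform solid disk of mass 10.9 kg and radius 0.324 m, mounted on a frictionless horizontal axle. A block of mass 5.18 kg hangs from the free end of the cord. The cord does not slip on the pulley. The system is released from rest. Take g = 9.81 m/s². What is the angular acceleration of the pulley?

α ≈ 14.8 rad/s²

I = ½MR² = (1/2)(10.9)(0.324)² = 0.5721 kg·m².
Block: mg − T = ma. Pulley: TR = Iα. No-slip: a = αR, so T = (I/R²)a = 5.450·a.
Then mg = (m + 5.450)a, so a = (5.18)(9.81)/(5.18 + 5.450) = 4.780 m/s².
α = a/R = 4.780/0.324 = 14.75 rad/s².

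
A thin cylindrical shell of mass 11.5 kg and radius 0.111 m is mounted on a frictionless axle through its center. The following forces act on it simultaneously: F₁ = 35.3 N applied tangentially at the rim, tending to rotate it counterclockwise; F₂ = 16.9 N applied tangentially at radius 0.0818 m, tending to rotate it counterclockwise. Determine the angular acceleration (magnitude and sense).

α ≈ 37.4 rad/s², counterclockwise

I = MR² = (11.5)(0.111)² = 0.1417 kg·m².
Taking counterclockwise as positive: τ₁ = +(35.3)(0.111) = +3.918 N·m; τ₂ = +(16.9)(0.0818) = +1.382 N·m.
Net torque τ = 5.301 N·m.
α = τ/I = 5.301/0.1417 = 37.41 rad/s².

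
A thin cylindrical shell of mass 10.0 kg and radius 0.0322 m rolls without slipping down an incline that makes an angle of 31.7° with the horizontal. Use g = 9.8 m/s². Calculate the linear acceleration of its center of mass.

Translation along the incline: Mg sinθ − f = Ma.
Rotation about the center: fR = Iα with I = MR². No-slip gives a = αR, so f = (I/R²)a = M a.
Substituting: Mg sinθ = (1 + 1.000)Ma, so a = g sinθ/(1 + 1.000) = (9.8) sin 31.7° / 2.000 = 2.575 m/s².

a ≈ 2.57 m/s²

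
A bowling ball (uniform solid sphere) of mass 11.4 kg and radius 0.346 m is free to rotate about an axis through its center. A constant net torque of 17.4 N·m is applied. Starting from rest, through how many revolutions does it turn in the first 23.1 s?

≈ 1350 revolutions

I = (2/5)MR² = (2/5)(11.4)(0.346)² = 0.5459 kg·m².
α = τ/I = 17.4/0.5459 = 31.87 rad/s².
θ = ½αt² = ½(31.87)(23.1)² = 8504 rad.
Revolutions = θ/(2π) = 1353.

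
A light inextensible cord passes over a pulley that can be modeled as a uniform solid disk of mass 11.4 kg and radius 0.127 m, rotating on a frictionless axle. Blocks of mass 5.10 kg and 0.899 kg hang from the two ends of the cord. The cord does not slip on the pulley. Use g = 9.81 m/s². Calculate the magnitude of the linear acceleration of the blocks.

I = ½MR² = (1/2)(11.4)(0.127)² = 0.09194 kg·m².
Heavier block: m₁g − T₁ = m₁a. Lighter block: T₂ − m₂g = m₂a.
Pulley: (T₁ − T₂)R = Iα = I(a/R), so T₁ − T₂ = (I/R²)a = (1/2)M_p a = 5.700·a.
Adding the three: (m₁ − m₂)g = (m₁ + m₂ + 5.700)a, so a = (5.10 − 0.899)(9.81)/(5.10 + 0.899 + 5.700) = 3.523 m/s².

a ≈ 3.52 m/s²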